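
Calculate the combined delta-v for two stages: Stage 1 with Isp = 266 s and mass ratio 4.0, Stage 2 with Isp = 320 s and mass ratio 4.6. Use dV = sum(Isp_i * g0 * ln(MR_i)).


dV1 = 266 * 9.81 * ln(4.0) = 3617.5 m/s
dV2 = 320 * 9.81 * ln(4.6) = 4790.6 m/s
Total dV = 3617.5 + 4790.6 = 8408.1 m/s ~ 8408 m/s

8408 m/s


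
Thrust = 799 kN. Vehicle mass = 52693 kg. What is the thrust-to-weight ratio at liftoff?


TWR = 799000 / (52693 * 9.81) = 1.55

1.55


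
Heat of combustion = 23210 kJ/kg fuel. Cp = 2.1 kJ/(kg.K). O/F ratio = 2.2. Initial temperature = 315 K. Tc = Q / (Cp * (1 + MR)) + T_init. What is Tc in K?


Tc = 23210 / (2.1 * (1 + 2.2)) + 315 = 3769 K

3769 K


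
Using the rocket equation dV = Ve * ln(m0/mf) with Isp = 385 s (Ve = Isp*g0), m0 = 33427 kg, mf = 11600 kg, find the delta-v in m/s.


Ve = 385 * 9.81 = 3776.85 m/s
dV = 3776.85 * ln(33427/11600) = 3997 m/s

3997 m/s


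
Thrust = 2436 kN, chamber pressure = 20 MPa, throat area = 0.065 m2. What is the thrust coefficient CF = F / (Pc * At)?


CF = 2436000 / (20e6 * 0.065) = 1.87

1.87


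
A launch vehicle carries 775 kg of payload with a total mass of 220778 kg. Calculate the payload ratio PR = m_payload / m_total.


PR = 775 / 220778 = 0.0035

0.0035


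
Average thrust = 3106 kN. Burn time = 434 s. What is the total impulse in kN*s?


It = 3106 * 434 = 1348004 kN*s

1348004 kN*s


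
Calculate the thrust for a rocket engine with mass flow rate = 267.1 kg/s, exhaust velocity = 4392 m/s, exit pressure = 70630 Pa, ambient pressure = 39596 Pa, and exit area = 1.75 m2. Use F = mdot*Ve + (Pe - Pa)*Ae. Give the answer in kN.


F = 267.1 * 4392 + (70630 - 39596) * 1.75 = 1.2274e+06 N = 1227.4 kN

1227.4 kN


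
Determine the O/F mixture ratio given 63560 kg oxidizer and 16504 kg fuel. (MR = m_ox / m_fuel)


MR = 63560 / 16504 = 3.85

3.85


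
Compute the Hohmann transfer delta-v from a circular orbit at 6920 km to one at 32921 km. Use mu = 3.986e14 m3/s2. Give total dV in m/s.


V1 = sqrt(mu/r1) = 7589.54 m/s
dV1 = V1*(sqrt(2*r2/(r1+r2)) - 1) = 2167.14 m/s
V2 = sqrt(mu/r2) = 3479.62 m/s
dV2 = V2*(1 - sqrt(2*r1/(r1+r2))) = 1428.77 m/s
Total dV = 3596 m/s

3596 m/s


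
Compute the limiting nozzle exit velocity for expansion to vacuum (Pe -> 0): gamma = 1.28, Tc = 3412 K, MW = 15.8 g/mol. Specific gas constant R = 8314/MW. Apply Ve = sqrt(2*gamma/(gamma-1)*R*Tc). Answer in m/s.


R = 8314 / 15.8 = 526.2 J/(kg.K)
Ve = sqrt(2 * 1.28 / (1.28 - 1) * 526.2 * 3412) = 4052 m/s

4052 m/s


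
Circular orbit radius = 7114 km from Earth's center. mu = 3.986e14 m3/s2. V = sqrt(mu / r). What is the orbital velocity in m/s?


V = sqrt(3.986e14 / 7114000) = 7485 m/s

7485 m/s


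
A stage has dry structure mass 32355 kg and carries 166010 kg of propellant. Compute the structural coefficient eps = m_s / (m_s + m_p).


eps = 32355 / (32355 + 166010) = 0.1631

0.1631


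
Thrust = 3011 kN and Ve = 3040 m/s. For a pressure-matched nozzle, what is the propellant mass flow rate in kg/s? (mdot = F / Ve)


mdot = F / Ve = 3011000 / 3040 = 990.5 kg/s

990.5 kg/s


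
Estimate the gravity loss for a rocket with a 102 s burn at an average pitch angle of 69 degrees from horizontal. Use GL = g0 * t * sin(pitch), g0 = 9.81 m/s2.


GL = 9.81 * 102 * sin(69 deg) = 934 m/s

934 m/s


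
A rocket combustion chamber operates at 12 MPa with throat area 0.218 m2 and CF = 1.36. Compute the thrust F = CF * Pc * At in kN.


F = 1.36 * 12e6 * 0.218 = 3.5578e+06 N = 3557.8 kN

3557.8 kN


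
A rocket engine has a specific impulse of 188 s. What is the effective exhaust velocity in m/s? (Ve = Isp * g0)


Ve = Isp * g0 = 188 * 9.81 = 1844.3 m/s

1844.3 m/s


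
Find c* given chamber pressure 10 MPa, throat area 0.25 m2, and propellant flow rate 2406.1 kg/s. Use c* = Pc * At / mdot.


c* = 10e6 * 0.25 / 2406.1 = 1039 m/s

1039 m/s


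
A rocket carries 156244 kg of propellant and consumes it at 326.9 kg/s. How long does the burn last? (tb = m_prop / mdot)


tb = 156244 / 326.9 = 478.0 s

478.0 s


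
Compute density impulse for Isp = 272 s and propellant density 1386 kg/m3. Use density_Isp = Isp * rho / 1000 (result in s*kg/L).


rho*Isp = 272 * 1386 / 1000 = 377 s*kg/L

377 s*kg/L


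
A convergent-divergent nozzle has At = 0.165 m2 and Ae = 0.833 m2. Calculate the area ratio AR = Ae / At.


AR = 0.833 / 0.165 = 5.0

5.0


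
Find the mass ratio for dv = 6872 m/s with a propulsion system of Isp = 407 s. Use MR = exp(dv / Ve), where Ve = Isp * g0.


Ve = 407 * 9.81 = 3992.67 m/s
MR = exp(6872 / 3992.67) = 5.591

5.591


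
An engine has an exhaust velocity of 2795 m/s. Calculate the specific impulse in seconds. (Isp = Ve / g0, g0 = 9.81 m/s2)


Isp = Ve / g0 = 2795 / 9.81 = 284.9 s

284.9 s


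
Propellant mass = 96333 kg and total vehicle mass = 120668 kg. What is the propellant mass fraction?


PMF = 96333 / 120668 = 0.798

0.798


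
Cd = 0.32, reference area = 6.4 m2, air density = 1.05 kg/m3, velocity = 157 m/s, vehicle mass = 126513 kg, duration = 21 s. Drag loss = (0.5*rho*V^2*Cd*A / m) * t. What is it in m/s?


D = 0.5 * 1.05 * 157^2 * 0.32 * 6.4 = 26502.6 N
a = 26502.6 / 126513 = 0.2095 m/s2
dV = 0.2095 * 21 = 4.4 m/s

4.4 m/s


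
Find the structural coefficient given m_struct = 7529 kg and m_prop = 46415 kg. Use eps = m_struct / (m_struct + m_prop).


eps = 7529 / (7529 + 46415) = 0.1396

0.1396


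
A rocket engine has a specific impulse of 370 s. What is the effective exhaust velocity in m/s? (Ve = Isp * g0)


Ve = Isp * g0 = 370 * 9.81 = 3629.7 m/s

3629.7 m/s


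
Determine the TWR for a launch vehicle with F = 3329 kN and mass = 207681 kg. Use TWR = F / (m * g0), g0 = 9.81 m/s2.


TWR = 3329000 / (207681 * 9.81) = 1.63

1.63


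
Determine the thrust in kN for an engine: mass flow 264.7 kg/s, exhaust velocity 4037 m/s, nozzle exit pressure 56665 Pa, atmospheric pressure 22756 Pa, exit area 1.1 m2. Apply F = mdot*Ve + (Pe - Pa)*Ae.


F = 264.7 * 4037 + (56665 - 22756) * 1.1 = 1.1059e+06 N = 1105.9 kN

1105.9 kN


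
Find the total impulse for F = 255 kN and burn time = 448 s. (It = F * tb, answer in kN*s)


It = 255 * 448 = 114240 kN*s

114240 kN*s


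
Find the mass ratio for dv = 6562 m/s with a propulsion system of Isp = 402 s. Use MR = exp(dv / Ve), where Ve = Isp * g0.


Ve = 402 * 9.81 = 3943.62 m/s
MR = exp(6562 / 3943.62) = 5.28

5.28


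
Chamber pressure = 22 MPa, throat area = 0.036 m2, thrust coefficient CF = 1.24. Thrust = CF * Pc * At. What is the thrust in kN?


F = 1.24 * 22e6 * 0.036 = 982080.0 N = 982.1 kN

982.1 kN


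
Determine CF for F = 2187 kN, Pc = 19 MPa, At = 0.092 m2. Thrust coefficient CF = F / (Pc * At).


CF = 2187000 / (19e6 * 0.092) = 1.25

1.25


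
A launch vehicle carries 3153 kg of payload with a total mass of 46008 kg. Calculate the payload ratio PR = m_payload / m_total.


PR = 3153 / 46008 = 0.0685

0.0685


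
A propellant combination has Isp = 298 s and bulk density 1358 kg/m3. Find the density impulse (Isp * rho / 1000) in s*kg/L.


rho*Isp = 298 * 1358 / 1000 = 405 s*kg/L

405 s*kg/L


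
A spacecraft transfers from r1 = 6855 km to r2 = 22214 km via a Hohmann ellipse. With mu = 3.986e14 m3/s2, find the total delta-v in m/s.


V1 = sqrt(mu/r1) = 7625.44 m/s
dV1 = V1*(sqrt(2*r2/(r1+r2)) - 1) = 1801.66 m/s
V2 = sqrt(mu/r2) = 4235.99 m/s
dV2 = V2*(1 - sqrt(2*r1/(r1+r2))) = 1326.89 m/s
Total dV = 3129 m/s

3129 m/s


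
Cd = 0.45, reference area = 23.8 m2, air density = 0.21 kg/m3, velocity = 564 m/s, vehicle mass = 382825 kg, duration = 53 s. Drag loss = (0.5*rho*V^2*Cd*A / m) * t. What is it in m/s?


D = 0.5 * 0.21 * 564^2 * 0.45 * 23.8 = 357714.86 N
a = 357714.86 / 382825 = 0.9344 m/s2
dV = 0.9344 * 53 = 49.5 m/s

49.5 m/s


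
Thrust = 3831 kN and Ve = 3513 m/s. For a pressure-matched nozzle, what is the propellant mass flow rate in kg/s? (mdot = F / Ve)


mdot = F / Ve = 3831000 / 3513 = 1090.5 kg/s

1090.5 kg/s


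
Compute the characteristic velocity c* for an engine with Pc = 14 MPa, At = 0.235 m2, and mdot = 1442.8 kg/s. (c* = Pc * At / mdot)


c* = 14e6 * 0.235 / 1442.8 = 2280 m/s

2280 m/s


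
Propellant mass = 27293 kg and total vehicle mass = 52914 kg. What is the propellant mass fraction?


PMF = 27293 / 52914 = 0.516

0.516


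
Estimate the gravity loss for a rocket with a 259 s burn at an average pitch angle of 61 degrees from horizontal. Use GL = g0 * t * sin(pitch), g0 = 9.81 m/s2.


GL = 9.81 * 259 * sin(61 deg) = 2222 m/s

2222 m/s


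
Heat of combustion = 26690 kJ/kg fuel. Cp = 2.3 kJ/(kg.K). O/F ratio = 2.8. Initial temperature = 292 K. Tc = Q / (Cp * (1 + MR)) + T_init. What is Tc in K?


Tc = 26690 / (2.3 * (1 + 2.8)) + 292 = 3346 K

3346 K


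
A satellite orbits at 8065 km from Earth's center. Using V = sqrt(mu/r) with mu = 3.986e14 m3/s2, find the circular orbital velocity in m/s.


V = sqrt(3.986e14 / 8065000) = 7030 m/s

7030 m/s


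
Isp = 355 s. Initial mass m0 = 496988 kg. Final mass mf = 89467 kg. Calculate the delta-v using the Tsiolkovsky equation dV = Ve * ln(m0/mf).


Ve = 355 * 9.81 = 3482.55 m/s
dV = 3482.55 * ln(496988/89467) = 5972 m/s

5972 m/s


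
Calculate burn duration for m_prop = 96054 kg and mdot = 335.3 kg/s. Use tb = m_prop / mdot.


tb = 96054 / 335.3 = 286.5 s

286.5 s


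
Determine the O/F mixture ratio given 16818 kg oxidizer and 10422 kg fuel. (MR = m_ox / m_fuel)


MR = 16818 / 10422 = 1.61

1.61


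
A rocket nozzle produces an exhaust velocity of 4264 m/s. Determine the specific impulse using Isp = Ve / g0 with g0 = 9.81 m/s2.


Isp = Ve / g0 = 4264 / 9.81 = 434.7 s

434.7 s


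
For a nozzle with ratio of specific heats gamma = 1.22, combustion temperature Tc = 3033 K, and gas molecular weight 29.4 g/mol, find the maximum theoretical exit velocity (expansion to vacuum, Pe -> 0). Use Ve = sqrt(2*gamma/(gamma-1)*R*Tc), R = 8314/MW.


R = 8314 / 29.4 = 282.79 J/(kg.K)
Ve = sqrt(2 * 1.22 / (1.22 - 1) * 282.79 * 3033) = 3084 m/s

3084 m/s


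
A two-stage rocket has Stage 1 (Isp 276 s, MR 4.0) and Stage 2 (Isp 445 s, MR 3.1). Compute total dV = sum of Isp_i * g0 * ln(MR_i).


dV1 = 276 * 9.81 * ln(4.0) = 3753.5 m/s
dV2 = 445 * 9.81 * ln(3.1) = 4939.1 m/s
Total dV = 3753.5 + 4939.1 = 8692.6 m/s ~ 8693 m/s

8693 m/s


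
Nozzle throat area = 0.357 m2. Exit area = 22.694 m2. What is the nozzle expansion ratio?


AR = 22.694 / 0.357 = 63.6

63.6


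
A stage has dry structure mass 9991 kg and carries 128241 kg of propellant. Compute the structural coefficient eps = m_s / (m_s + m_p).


eps = 9991 / (9991 + 128241) = 0.0723

0.0723


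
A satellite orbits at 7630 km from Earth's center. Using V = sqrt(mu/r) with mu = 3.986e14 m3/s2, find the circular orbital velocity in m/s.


V = sqrt(3.986e14 / 7630000) = 7228 m/s

7228 m/s


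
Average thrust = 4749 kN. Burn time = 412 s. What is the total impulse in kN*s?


It = 4749 * 412 = 1956588 kN*s

1956588 kN*s


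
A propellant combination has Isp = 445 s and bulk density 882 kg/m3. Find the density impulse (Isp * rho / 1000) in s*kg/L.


rho*Isp = 445 * 882 / 1000 = 392 s*kg/L

392 s*kg/L


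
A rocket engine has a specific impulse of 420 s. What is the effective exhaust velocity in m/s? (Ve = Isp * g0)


Ve = Isp * g0 = 420 * 9.81 = 4120.2 m/s

4120.2 m/s


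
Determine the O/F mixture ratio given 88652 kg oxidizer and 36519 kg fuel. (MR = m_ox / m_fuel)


MR = 88652 / 36519 = 2.43

2.43


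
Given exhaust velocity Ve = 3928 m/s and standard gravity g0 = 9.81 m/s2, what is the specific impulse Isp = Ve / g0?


Isp = Ve / g0 = 3928 / 9.81 = 400.4 s

400.4 s


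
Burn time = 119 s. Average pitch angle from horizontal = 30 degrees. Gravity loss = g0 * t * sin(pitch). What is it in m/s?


GL = 9.81 * 119 * sin(30 deg) = 584 m/s

584 m/s


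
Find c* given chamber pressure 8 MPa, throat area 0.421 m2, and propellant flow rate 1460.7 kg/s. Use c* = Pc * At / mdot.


c* = 8e6 * 0.421 / 1460.7 = 2306 m/s

2306 m/s


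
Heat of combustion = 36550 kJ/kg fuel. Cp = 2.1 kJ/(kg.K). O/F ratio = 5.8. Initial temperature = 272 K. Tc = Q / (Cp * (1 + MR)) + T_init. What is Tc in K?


Tc = 36550 / (2.1 * (1 + 5.8)) + 272 = 2832 K

2832 K


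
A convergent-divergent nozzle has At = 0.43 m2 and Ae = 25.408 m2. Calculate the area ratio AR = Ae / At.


AR = 25.408 / 0.43 = 59.1

59.1


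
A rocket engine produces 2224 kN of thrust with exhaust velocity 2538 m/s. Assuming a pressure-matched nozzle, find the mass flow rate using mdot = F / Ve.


mdot = F / Ve = 2224000 / 2538 = 876.3 kg/s

876.3 kg/s


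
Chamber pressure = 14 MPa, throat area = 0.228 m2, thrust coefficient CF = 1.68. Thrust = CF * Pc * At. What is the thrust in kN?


F = 1.68 * 14e6 * 0.228 = 5.3626e+06 N = 5362.6 kN

5362.6 kN


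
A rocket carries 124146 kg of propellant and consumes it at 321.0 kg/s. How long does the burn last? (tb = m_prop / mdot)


tb = 124146 / 321.0 = 386.7 s

386.7 s


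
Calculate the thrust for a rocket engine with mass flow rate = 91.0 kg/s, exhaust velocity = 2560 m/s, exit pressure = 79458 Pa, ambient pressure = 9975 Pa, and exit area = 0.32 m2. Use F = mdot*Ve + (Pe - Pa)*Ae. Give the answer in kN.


F = 91.0 * 2560 + (79458 - 9975) * 0.32 = 255195.0 N = 255.2 kN

255.2 kN


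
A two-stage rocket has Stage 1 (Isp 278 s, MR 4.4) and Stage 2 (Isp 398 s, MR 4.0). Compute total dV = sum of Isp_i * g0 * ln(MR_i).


dV1 = 278 * 9.81 * ln(4.4) = 4040.6 m/s
dV2 = 398 * 9.81 * ln(4.0) = 5412.6 m/s
Total dV = 4040.6 + 5412.6 = 9453.2 m/s ~ 9453 m/s

9453 m/s


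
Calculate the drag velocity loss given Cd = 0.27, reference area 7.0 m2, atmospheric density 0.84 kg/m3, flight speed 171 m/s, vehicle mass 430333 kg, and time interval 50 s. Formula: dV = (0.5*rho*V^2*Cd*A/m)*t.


D = 0.5 * 0.84 * 171^2 * 0.27 * 7.0 = 23211.51 N
a = 23211.51 / 430333 = 0.0539 m/s2
dV = 0.0539 * 50 = 2.7 m/s

2.7 m/s


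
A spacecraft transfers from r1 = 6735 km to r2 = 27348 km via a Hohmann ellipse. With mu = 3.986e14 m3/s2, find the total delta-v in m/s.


V1 = sqrt(mu/r1) = 7693.07 m/s
dV1 = V1*(sqrt(2*r2/(r1+r2)) - 1) = 2052.53 m/s
V2 = sqrt(mu/r2) = 3817.74 m/s
dV2 = V2*(1 - sqrt(2*r1/(r1+r2))) = 1417.68 m/s
Total dV = 3470 m/s

3470 m/s


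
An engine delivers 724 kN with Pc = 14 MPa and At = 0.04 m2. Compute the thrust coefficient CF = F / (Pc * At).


CF = 724000 / (14e6 * 0.04) = 1.29

1.29


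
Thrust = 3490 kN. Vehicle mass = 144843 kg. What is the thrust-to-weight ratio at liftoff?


TWR = 3490000 / (144843 * 9.81) = 2.46

2.46


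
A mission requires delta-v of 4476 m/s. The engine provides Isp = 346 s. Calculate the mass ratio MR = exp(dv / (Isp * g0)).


Ve = 346 * 9.81 = 3394.26 m/s
MR = exp(4476 / 3394.26) = 3.739

3.739


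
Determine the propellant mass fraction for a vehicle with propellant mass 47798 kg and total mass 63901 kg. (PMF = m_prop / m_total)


PMF = 47798 / 63901 = 0.748

0.748


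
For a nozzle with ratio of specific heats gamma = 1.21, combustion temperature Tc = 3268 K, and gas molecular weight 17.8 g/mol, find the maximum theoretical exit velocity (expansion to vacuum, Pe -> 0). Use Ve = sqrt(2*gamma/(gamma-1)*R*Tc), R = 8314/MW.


R = 8314 / 17.8 = 467.08 J/(kg.K)
Ve = sqrt(2 * 1.21 / (1.21 - 1) * 467.08 * 3268) = 4194 m/s

4194 m/s


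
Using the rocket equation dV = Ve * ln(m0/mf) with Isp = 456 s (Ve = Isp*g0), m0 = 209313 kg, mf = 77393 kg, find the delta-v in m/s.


Ve = 456 * 9.81 = 4473.36 m/s
dV = 4473.36 * ln(209313/77393) = 4451 m/s

4451 m/s


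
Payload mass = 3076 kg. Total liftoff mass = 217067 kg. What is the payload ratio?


PR = 3076 / 217067 = 0.0142

0.0142


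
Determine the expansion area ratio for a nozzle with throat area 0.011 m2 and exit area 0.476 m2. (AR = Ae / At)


AR = 0.476 / 0.011 = 43.3

43.3


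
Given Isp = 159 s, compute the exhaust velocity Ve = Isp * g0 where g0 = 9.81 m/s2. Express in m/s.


Ve = Isp * g0 = 159 * 9.81 = 1559.8 m/s

1559.8 m/s


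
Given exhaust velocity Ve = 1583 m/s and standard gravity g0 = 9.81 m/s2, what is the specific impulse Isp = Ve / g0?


Isp = Ve / g0 = 1583 / 9.81 = 161.4 s

161.4 s


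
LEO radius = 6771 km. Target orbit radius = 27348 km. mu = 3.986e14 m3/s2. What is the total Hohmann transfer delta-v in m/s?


V1 = sqrt(mu/r1) = 7672.59 m/s
dV1 = V1*(sqrt(2*r2/(r1+r2)) - 1) = 2041.94 m/s
V2 = sqrt(mu/r2) = 3817.74 m/s
dV2 = V2*(1 - sqrt(2*r1/(r1+r2))) = 1412.55 m/s
Total dV = 3454 m/s

3454 m/s


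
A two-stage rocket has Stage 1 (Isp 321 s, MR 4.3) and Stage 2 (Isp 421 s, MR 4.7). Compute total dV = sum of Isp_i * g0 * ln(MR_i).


dV1 = 321 * 9.81 * ln(4.3) = 4593.2 m/s
dV2 = 421 * 9.81 * ln(4.7) = 6391.4 m/s
Total dV = 4593.2 + 6391.4 = 10984.6 m/s ~ 10985 m/s

10985 m/s


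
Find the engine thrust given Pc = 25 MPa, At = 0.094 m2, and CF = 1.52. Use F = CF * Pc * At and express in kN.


F = 1.52 * 25e6 * 0.094 = 3.5720e+06 N = 3572.0 kN

3572.0 kN


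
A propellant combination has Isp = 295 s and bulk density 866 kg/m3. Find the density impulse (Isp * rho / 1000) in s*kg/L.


rho*Isp = 295 * 866 / 1000 = 255 s*kg/L

255 s*kg/L


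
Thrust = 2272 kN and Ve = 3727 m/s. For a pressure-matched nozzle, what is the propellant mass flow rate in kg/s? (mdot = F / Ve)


mdot = F / Ve = 2272000 / 3727 = 609.6 kg/s

609.6 kg/s


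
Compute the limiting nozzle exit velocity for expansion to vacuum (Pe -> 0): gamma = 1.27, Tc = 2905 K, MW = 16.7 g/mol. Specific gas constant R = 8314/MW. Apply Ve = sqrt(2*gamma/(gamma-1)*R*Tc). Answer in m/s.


R = 8314 / 16.7 = 497.84 J/(kg.K)
Ve = sqrt(2 * 1.27 / (1.27 - 1) * 497.84 * 2905) = 3689 m/s

3689 m/s


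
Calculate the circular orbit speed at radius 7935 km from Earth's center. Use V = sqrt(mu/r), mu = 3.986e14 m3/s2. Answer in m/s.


V = sqrt(3.986e14 / 7935000) = 7088 m/s

7088 m/s


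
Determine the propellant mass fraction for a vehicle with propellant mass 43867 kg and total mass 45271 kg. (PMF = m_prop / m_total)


PMF = 43867 / 45271 = 0.969

0.969


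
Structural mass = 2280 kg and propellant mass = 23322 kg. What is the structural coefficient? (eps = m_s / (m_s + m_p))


eps = 2280 / (2280 + 23322) = 0.0891

0.0891


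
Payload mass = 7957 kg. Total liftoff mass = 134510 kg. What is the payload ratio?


PR = 7957 / 134510 = 0.0592

0.0592


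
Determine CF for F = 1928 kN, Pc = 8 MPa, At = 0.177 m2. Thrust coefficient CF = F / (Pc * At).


CF = 1928000 / (8e6 * 0.177) = 1.36

1.36


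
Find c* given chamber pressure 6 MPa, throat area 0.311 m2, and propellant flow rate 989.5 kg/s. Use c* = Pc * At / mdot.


c* = 6e6 * 0.311 / 989.5 = 1886 m/s

1886 m/s


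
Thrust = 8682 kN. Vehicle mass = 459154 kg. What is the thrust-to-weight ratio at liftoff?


TWR = 8682000 / (459154 * 9.81) = 1.93

1.93


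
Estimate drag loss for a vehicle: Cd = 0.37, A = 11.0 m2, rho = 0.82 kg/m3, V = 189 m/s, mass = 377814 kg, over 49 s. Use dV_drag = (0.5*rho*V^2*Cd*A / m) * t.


D = 0.5 * 0.82 * 189^2 * 0.37 * 11.0 = 59607.63 N
a = 59607.63 / 377814 = 0.1578 m/s2
dV = 0.1578 * 49 = 7.7 m/s

7.7 m/s


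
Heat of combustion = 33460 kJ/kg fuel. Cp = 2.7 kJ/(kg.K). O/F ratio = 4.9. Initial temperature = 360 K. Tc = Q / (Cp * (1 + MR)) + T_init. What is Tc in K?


Tc = 33460 / (2.7 * (1 + 4.9)) + 360 = 2460 K

2460 K


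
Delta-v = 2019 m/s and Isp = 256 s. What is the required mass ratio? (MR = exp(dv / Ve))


Ve = 256 * 9.81 = 2511.36 m/s
MR = exp(2019 / 2511.36) = 2.234

2.234


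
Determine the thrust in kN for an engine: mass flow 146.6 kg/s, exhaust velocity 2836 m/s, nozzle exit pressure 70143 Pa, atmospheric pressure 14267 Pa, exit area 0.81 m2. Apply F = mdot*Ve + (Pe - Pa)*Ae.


F = 146.6 * 2836 + (70143 - 14267) * 0.81 = 461017.0 N = 461.0 kN

461.0 kN


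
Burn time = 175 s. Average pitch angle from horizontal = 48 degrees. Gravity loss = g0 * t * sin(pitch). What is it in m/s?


GL = 9.81 * 175 * sin(48 deg) = 1276 m/s

1276 m/s


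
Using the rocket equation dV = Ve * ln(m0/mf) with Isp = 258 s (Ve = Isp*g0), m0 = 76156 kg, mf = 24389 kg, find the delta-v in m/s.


Ve = 258 * 9.81 = 2530.98 m/s
dV = 2530.98 * ln(76156/24389) = 2882 m/s

2882 m/s


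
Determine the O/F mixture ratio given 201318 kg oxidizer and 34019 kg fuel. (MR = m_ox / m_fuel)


MR = 201318 / 34019 = 5.92

5.92


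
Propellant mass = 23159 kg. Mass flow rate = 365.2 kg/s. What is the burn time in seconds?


tb = 23159 / 365.2 = 63.4 s

63.4 s


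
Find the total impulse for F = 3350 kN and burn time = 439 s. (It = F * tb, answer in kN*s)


It = 3350 * 439 = 1470650 kN*s

1470650 kN*s


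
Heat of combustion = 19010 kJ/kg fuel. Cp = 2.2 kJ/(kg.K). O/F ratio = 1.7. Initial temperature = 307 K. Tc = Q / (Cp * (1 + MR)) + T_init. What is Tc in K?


Tc = 19010 / (2.2 * (1 + 1.7)) + 307 = 3507 K

3507 K


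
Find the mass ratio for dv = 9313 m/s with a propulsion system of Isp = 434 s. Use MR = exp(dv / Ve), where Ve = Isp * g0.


Ve = 434 * 9.81 = 4257.54 m/s
MR = exp(9313 / 4257.54) = 8.912

8.912


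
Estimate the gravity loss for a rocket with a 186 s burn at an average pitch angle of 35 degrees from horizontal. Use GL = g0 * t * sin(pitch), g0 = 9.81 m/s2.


GL = 9.81 * 186 * sin(35 deg) = 1047 m/s

1047 m/s


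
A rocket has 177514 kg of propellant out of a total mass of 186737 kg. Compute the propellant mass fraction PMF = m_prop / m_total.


PMF = 177514 / 186737 = 0.951

0.951


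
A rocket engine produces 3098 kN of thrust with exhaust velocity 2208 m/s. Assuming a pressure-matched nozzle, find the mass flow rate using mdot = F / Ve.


mdot = F / Ve = 3098000 / 2208 = 1403.1 kg/s

1403.1 kg/s


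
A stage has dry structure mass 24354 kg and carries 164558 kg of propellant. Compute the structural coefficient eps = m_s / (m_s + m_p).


eps = 24354 / (24354 + 164558) = 0.1289

0.1289


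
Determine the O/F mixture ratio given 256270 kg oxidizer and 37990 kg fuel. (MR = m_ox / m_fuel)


MR = 256270 / 37990 = 6.75

6.75


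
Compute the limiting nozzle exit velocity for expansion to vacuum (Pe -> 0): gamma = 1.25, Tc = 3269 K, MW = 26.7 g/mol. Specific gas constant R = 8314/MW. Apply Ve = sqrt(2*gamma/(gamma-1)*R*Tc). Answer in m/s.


R = 8314 / 26.7 = 311.39 J/(kg.K)
Ve = sqrt(2 * 1.25 / (1.25 - 1) * 311.39 * 3269) = 3190 m/s

3190 m/s


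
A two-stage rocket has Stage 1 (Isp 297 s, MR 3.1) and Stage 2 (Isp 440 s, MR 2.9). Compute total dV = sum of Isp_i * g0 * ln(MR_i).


dV1 = 297 * 9.81 * ln(3.1) = 3296.4 m/s
dV2 = 440 * 9.81 * ln(2.9) = 4595.7 m/s
Total dV = 3296.4 + 4595.7 = 7892.1 m/s ~ 7892 m/s

7892 m/s


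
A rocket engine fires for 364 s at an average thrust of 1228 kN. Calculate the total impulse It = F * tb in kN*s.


It = 1228 * 364 = 446992 kN*s

446992 kN*s


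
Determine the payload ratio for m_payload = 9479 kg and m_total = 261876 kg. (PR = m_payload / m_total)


PR = 9479 / 261876 = 0.0362

0.0362


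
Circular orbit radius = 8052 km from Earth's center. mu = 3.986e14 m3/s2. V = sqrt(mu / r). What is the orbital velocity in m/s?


V = sqrt(3.986e14 / 8052000) = 7036 m/s

7036 m/s


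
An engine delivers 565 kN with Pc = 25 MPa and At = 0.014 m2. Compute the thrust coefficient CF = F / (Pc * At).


CF = 565000 / (25e6 * 0.014) = 1.61

1.61


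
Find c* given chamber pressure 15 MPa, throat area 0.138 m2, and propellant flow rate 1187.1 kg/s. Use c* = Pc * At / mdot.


c* = 15e6 * 0.138 / 1187.1 = 1744 m/s

1744 m/s


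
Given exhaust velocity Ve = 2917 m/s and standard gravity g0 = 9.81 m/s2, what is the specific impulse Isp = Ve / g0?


Isp = Ve / g0 = 2917 / 9.81 = 297.3 s

297.3 s


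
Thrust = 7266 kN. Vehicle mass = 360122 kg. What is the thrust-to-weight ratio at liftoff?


TWR = 7266000 / (360122 * 9.81) = 2.06

2.06


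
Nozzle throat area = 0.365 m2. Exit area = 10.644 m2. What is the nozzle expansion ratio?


AR = 10.644 / 0.365 = 29.2

29.2


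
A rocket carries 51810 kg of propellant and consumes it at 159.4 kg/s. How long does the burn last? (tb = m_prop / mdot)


tb = 51810 / 159.4 = 325.0 s

325.0 s


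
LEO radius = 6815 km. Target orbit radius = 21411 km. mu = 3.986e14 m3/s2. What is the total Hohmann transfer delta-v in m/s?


V1 = sqrt(mu/r1) = 7647.79 m/s
dV1 = V1*(sqrt(2*r2/(r1+r2)) - 1) = 1772.08 m/s
V2 = sqrt(mu/r2) = 4314.7 m/s
dV2 = V2*(1 - sqrt(2*r1/(r1+r2))) = 1316.41 m/s
Total dV = 3088 m/s

3088 m/s


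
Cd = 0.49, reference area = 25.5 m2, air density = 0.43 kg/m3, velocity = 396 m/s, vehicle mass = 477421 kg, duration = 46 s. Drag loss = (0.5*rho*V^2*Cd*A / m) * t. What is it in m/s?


D = 0.5 * 0.43 * 396^2 * 0.49 * 25.5 = 421274.42 N
a = 421274.42 / 477421 = 0.8824 m/s2
dV = 0.8824 * 46 = 40.6 m/s

40.6 m/s


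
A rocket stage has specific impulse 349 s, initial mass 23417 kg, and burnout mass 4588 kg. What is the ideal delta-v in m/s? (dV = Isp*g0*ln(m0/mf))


Ve = 349 * 9.81 = 3423.69 m/s
dV = 3423.69 * ln(23417/4588) = 5581 m/s

5581 m/s


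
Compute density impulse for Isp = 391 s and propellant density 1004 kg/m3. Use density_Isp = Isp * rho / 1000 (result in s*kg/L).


rho*Isp = 391 * 1004 / 1000 = 393 s*kg/L

393 s*kg/L


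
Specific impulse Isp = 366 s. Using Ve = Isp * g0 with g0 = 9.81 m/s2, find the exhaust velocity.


Ve = Isp * g0 = 366 * 9.81 = 3590.5 m/s

3590.5 m/s


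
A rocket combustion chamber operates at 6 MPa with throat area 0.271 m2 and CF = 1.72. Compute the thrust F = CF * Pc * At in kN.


F = 1.72 * 6e6 * 0.271 = 2.7967e+06 N = 2796.7 kN

2796.7 kN


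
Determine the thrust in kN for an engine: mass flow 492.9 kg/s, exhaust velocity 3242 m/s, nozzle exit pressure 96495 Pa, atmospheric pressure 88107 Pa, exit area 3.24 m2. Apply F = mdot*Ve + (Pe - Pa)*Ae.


F = 492.9 * 3242 + (96495 - 88107) * 3.24 = 1.6252e+06 N = 1625.2 kN

1625.2 kN


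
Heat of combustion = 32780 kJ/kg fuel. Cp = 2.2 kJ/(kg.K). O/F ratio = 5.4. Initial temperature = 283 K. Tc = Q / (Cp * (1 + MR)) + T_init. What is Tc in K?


Tc = 32780 / (2.2 * (1 + 5.4)) + 283 = 2611 K

2611 K


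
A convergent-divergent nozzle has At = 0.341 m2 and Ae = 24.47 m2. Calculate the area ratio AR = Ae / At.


AR = 24.47 / 0.341 = 71.8

71.8


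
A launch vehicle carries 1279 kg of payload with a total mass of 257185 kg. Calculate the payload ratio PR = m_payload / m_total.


PR = 1279 / 257185 = 0.005

0.005


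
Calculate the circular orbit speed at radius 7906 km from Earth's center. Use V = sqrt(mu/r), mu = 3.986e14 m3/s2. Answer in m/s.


V = sqrt(3.986e14 / 7906000) = 7101 m/s

7101 m/s


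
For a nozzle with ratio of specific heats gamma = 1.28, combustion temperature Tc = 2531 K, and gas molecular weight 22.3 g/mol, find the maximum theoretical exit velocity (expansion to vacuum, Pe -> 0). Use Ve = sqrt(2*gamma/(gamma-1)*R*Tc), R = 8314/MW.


R = 8314 / 22.3 = 372.83 J/(kg.K)
Ve = sqrt(2 * 1.28 / (1.28 - 1) * 372.83 * 2531) = 2937 m/s

2937 m/s


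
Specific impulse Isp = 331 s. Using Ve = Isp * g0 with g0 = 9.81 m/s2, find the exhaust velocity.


Ve = Isp * g0 = 331 * 9.81 = 3247.1 m/s

3247.1 m/s


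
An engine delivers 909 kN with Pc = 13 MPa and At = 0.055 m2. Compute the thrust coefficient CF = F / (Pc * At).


CF = 909000 / (13e6 * 0.055) = 1.27

1.27


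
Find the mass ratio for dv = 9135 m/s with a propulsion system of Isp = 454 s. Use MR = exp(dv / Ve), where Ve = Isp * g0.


Ve = 454 * 9.81 = 4453.74 m/s
MR = exp(9135 / 4453.74) = 7.776

7.776


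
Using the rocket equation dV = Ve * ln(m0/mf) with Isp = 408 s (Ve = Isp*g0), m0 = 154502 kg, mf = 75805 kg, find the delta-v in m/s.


Ve = 408 * 9.81 = 4002.48 m/s
dV = 4002.48 * ln(154502/75805) = 2850 m/s

2850 m/s


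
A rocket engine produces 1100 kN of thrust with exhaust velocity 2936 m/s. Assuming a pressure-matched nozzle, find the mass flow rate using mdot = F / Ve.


mdot = F / Ve = 1100000 / 2936 = 374.7 kg/s

374.7 kg/s


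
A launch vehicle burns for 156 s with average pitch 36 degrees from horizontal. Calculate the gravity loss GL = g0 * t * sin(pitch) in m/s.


GL = 9.81 * 156 * sin(36 deg) = 900 m/s

900 m/s


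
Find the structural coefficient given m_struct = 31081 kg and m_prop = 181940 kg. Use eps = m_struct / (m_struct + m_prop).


eps = 31081 / (31081 + 181940) = 0.1459

0.1459


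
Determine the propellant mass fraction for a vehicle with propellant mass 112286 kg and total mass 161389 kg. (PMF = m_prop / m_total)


PMF = 112286 / 161389 = 0.696

0.696


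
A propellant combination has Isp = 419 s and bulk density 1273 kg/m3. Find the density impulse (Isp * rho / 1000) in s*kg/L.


rho*Isp = 419 * 1273 / 1000 = 533 s*kg/L

533 s*kg/L


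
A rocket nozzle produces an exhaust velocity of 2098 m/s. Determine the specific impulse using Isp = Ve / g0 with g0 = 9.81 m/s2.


Isp = Ve / g0 = 2098 / 9.81 = 213.9 s

213.9 s


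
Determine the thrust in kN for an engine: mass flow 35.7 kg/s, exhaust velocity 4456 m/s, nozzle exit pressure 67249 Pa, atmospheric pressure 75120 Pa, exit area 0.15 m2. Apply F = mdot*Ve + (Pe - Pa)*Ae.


F = 35.7 * 4456 + (67249 - 75120) * 0.15 = 157899.0 N = 157.9 kN

157.9 kN


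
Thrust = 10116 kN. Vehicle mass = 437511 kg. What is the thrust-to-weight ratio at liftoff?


TWR = 10116000 / (437511 * 9.81) = 2.36

2.36


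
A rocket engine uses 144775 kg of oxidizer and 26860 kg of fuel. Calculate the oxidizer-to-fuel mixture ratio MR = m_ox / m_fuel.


MR = 144775 / 26860 = 5.39

5.39


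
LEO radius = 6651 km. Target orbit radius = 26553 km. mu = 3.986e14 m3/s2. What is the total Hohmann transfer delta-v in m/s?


V1 = sqrt(mu/r1) = 7741.5 m/s
dV1 = V1*(sqrt(2*r2/(r1+r2)) - 1) = 2048.93 m/s
V2 = sqrt(mu/r2) = 3874.47 m/s
dV2 = V2*(1 - sqrt(2*r1/(r1+r2))) = 1422.16 m/s
Total dV = 3471 m/s

3471 m/s


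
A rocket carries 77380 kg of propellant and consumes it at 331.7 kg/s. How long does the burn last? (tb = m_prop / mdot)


tb = 77380 / 331.7 = 233.3 s

233.3 s


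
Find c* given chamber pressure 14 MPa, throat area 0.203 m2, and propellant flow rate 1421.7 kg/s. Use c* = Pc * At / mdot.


c* = 14e6 * 0.203 / 1421.7 = 1999 m/s

1999 m/s


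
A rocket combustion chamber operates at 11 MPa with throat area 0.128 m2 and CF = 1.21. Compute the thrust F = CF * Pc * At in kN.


F = 1.21 * 11e6 * 0.128 = 1.7037e+06 N = 1703.7 kN

1703.7 kN


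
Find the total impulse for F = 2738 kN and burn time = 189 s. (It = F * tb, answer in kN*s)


It = 2738 * 189 = 517482 kN*s

517482 kN*s


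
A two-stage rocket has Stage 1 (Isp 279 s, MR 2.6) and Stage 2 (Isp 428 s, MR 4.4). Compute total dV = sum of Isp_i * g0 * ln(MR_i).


dV1 = 279 * 9.81 * ln(2.6) = 2615.2 m/s
dV2 = 428 * 9.81 * ln(4.4) = 6220.8 m/s
Total dV = 2615.2 + 6220.8 = 8836.0 m/s ~ 8836 m/s

8836 m/s


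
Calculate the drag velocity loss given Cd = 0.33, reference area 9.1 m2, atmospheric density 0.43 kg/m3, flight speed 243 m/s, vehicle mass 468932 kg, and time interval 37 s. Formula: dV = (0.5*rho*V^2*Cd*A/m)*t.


D = 0.5 * 0.43 * 243^2 * 0.33 * 9.1 = 38124.69 N
a = 38124.69 / 468932 = 0.0813 m/s2
dV = 0.0813 * 37 = 3.0 m/s

3.0 m/s


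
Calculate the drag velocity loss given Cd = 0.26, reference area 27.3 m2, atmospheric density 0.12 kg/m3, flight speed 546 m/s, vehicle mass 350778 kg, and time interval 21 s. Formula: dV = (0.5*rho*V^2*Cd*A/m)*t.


D = 0.5 * 0.12 * 546^2 * 0.26 * 27.3 = 126961.64 N
a = 126961.64 / 350778 = 0.3619 m/s2
dV = 0.3619 * 21 = 7.6 m/s

7.6 m/s


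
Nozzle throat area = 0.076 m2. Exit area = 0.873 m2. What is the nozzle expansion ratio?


AR = 0.873 / 0.076 = 11.5

11.5


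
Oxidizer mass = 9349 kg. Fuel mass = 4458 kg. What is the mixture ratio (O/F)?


MR = 9349 / 4458 = 2.1

2.1


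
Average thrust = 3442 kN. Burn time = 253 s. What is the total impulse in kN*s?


It = 3442 * 253 = 870826 kN*s

870826 kN*s


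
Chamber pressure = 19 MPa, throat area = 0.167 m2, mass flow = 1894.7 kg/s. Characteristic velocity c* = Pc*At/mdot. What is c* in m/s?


c* = 19e6 * 0.167 / 1894.7 = 1675 m/s

1675 m/s


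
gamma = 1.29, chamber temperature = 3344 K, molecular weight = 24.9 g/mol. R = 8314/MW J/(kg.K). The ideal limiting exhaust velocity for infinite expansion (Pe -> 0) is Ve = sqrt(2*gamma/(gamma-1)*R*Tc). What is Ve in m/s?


R = 8314 / 24.9 = 333.9 J/(kg.K)
Ve = sqrt(2 * 1.29 / (1.29 - 1) * 333.9 * 3344) = 3152 m/s

3152 m/s


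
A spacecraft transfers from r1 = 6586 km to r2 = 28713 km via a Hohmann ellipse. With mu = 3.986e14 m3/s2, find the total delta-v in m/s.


V1 = sqrt(mu/r1) = 7779.61 m/s
dV1 = V1*(sqrt(2*r2/(r1+r2)) - 1) = 2143.11 m/s
V2 = sqrt(mu/r2) = 3725.88 m/s
dV2 = V2*(1 - sqrt(2*r1/(r1+r2))) = 1449.88 m/s
Total dV = 3593 m/s

3593 m/s


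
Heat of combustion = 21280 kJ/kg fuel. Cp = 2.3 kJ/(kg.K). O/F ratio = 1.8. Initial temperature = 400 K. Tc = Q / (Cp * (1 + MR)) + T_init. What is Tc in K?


Tc = 21280 / (2.3 * (1 + 1.8)) + 400 = 3704 K

3704 K


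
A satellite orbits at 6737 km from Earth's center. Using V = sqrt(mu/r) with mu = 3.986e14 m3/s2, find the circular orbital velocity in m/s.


V = sqrt(3.986e14 / 6737000) = 7692 m/s

7692 m/s


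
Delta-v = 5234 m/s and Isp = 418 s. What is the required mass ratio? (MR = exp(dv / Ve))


Ve = 418 * 9.81 = 4100.58 m/s
MR = exp(5234 / 4100.58) = 3.584

3.584


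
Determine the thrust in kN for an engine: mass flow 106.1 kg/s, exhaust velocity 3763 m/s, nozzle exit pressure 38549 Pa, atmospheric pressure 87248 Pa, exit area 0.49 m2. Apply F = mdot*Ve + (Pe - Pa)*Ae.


F = 106.1 * 3763 + (38549 - 87248) * 0.49 = 375392.0 N = 375.4 kN

375.4 kN


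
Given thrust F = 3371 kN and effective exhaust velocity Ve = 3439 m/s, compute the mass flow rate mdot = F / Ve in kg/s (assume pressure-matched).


mdot = F / Ve = 3371000 / 3439 = 980.2 kg/s

980.2 kg/s


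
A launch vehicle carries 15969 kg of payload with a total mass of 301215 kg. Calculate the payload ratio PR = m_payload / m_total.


PR = 15969 / 301215 = 0.053

0.053


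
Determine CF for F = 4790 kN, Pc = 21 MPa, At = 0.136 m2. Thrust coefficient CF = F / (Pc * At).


CF = 4790000 / (21e6 * 0.136) = 1.68

1.68


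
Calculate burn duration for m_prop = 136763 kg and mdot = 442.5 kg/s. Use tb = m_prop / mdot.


tb = 136763 / 442.5 = 309.1 s

309.1 s


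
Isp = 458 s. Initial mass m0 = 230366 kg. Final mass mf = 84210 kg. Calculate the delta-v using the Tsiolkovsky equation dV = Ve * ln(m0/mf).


Ve = 458 * 9.81 = 4492.98 m/s
dV = 4492.98 * ln(230366/84210) = 4522 m/s

4522 m/s


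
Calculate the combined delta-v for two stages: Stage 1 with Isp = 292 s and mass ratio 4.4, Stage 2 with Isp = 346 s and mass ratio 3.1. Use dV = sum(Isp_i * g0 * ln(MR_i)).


dV1 = 292 * 9.81 * ln(4.4) = 4244.1 m/s
dV2 = 346 * 9.81 * ln(3.1) = 3840.3 m/s
Total dV = 4244.1 + 3840.3 = 8084.4 m/s ~ 8084 m/s

8084 m/s


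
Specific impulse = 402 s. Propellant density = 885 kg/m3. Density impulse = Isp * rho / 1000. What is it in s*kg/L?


rho*Isp = 402 * 885 / 1000 = 356 s*kg/L

356 s*kg/L


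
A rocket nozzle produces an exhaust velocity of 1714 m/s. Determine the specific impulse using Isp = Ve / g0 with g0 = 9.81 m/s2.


Isp = Ve / g0 = 1714 / 9.81 = 174.7 s

174.7 s


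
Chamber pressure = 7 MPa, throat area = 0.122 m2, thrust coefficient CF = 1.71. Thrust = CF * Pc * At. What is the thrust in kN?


F = 1.71 * 7e6 * 0.122 = 1.4603e+06 N = 1460.3 kN

1460.3 kN


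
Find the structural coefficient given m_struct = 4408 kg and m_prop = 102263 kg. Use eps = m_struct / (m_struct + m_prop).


eps = 4408 / (4408 + 102263) = 0.0413

0.0413


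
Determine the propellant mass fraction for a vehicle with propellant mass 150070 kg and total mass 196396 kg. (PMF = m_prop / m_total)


PMF = 150070 / 196396 = 0.764

0.764


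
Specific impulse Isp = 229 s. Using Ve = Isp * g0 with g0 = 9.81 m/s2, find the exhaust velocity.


Ve = Isp * g0 = 229 * 9.81 = 2246.5 m/s

2246.5 m/s


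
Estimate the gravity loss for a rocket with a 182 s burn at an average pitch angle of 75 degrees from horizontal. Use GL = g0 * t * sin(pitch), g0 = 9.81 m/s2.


GL = 9.81 * 182 * sin(75 deg) = 1725 m/s

1725 m/s


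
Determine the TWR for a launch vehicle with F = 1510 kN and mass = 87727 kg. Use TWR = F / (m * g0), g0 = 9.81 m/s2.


TWR = 1510000 / (87727 * 9.81) = 1.75

1.75


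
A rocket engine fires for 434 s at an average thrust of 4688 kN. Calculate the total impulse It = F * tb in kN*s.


It = 4688 * 434 = 2034592 kN*s

2034592 kN*s


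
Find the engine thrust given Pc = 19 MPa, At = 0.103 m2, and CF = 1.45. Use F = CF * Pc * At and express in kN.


F = 1.45 * 19e6 * 0.103 = 2.8376e+06 N = 2837.7 kN

2837.7 kN


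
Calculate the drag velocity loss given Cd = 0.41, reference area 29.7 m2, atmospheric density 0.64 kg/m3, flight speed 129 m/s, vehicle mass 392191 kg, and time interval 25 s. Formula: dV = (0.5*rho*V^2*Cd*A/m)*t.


D = 0.5 * 0.64 * 129^2 * 0.41 * 29.7 = 64843.99 N
a = 64843.99 / 392191 = 0.1653 m/s2
dV = 0.1653 * 25 = 4.1 m/s

4.1 m/s


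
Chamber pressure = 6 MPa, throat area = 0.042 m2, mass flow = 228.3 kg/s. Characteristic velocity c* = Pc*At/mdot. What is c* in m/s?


c* = 6e6 * 0.042 / 228.3 = 1104 m/s

1104 m/s


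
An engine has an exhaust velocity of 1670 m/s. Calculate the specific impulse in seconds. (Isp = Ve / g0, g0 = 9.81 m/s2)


Isp = Ve / g0 = 1670 / 9.81 = 170.2 s

170.2 s


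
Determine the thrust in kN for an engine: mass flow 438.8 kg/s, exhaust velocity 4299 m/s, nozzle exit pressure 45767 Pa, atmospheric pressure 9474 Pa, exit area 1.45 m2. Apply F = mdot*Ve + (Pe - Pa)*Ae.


F = 438.8 * 4299 + (45767 - 9474) * 1.45 = 1.9390e+06 N = 1939.0 kN

1939.0 kN


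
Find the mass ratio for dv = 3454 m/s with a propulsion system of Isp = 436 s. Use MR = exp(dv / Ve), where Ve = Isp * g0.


Ve = 436 * 9.81 = 4277.16 m/s
MR = exp(3454 / 4277.16) = 2.242

2.242


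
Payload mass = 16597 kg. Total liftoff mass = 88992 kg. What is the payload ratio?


PR = 16597 / 88992 = 0.1865

0.1865


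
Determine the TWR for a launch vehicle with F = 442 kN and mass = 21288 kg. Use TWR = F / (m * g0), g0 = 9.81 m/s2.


TWR = 442000 / (21288 * 9.81) = 2.12

2.12


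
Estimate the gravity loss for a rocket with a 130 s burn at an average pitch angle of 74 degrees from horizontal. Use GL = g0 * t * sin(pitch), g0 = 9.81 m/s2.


GL = 9.81 * 130 * sin(74 deg) = 1226 m/s

1226 m/s


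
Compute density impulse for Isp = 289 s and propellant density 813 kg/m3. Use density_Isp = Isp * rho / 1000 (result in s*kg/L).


rho*Isp = 289 * 813 / 1000 = 235 s*kg/L

235 s*kg/L


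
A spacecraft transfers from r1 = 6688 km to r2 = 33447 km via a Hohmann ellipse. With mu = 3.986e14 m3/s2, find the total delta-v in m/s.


V1 = sqrt(mu/r1) = 7720.06 m/s
dV1 = V1*(sqrt(2*r2/(r1+r2)) - 1) = 2246.67 m/s
V2 = sqrt(mu/r2) = 3452.15 m/s
dV2 = V2*(1 - sqrt(2*r1/(r1+r2))) = 1459.23 m/s
Total dV = 3706 m/s

3706 m/s


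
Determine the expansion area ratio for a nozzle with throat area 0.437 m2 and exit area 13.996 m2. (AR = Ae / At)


AR = 13.996 / 0.437 = 32.0

32.0


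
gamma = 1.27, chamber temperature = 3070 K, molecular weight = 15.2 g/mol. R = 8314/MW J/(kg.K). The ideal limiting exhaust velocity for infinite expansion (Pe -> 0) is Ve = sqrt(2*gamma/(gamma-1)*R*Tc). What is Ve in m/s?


R = 8314 / 15.2 = 546.97 J/(kg.K)
Ve = sqrt(2 * 1.27 / (1.27 - 1) * 546.97 * 3070) = 3975 m/s

3975 m/s
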